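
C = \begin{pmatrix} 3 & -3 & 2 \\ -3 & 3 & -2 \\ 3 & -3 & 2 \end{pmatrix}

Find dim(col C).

1

Row reduce to echelon form.
R2 ← R2 + R1: [0, 0, 0]
R3 ← R3 − R1: [0, 0, 0]
Echelon form has 1 nonzero row, so rank(C) = 1.
The column space has dimension equal to the rank: 1.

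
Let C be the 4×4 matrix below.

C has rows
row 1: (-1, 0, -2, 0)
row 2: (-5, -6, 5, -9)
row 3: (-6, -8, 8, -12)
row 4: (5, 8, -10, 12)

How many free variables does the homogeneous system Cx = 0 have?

Row reduce to echelon form.
R2 ← R2 − (5)·R1: [0, -6, 15, -9]
R3 ← R3 − (6)·R1: [0, -8, 20, -12]
R4 ← R4 + (5)·R1: [0, 8, -20, 12]
R3 ← R3 − (4/3)·R2: [0, 0, 0, 0]
R4 ← R4 + (4/3)·R2: [0, 0, 0, 0]
2 nonzero rows, so rank(C) = 2.
C has 4 columns; by rank–nullity, nullity = 4 − 2 = 2.

2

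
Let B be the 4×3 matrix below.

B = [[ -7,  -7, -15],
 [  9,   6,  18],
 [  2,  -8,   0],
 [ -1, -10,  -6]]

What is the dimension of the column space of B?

Row reduce to echelon form.
R2 ← R2 + (9/7)·R1: [0, -3, -9/7]
R3 ← R3 + (2/7)·R1: [0, -10, -30/7]
R4 ← R4 − (1/7)·R1: [0, -9, -27/7]
R3 ← R3 − (10/3)·R2: [0, 0, 0]
R4 ← R4 − (3)·R2: [0, 0, 0]
Echelon form has 2 nonzero rows, so rank(B) = 2.
The column space has dimension equal to the rank: 2.

2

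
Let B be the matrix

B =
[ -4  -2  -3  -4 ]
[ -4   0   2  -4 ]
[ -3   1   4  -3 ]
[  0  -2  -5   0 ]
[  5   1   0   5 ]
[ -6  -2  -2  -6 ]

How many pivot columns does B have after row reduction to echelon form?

2

Row reduce to echelon form.
R2 ← R2 − R1: [0, 2, 5, 0]
R3 ← R3 − (3/4)·R1: [0, 5/2, 25/4, 0]
R5 ← R5 + (5/4)·R1: [0, -3/2, -15/4, 0]
R6 ← R6 − (3/2)·R1: [0, 1, 5/2, 0]
R3 ← R3 − (5/4)·R2: [0, 0, 0, 0]
R4 ← R4 + R2: [0, 0, 0, 0]
R5 ← R5 + (3/4)·R2: [0, 0, 0, 0]
R6 ← R6 − (1/2)·R2: [0, 0, 0, 0]
Echelon form has 2 nonzero rows, so rank(B) = 2.
Each nonzero row contributes one pivot column: 2 pivot columns.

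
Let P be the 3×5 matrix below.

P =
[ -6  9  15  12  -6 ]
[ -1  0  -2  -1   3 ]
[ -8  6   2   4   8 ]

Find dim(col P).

Row reduce to echelon form.
R2 ← R2 − (1/6)·R1: [0, -3/2, -9/2, -3, 4]
R3 ← R3 − (4/3)·R1: [0, -6, -18, -12, 16]
R3 ← R3 − (4)·R2: [0, 0, 0, 0, 0]
Echelon form has 2 nonzero rows, so rank(P) = 2.
The column space has dimension equal to the rank: 2.

2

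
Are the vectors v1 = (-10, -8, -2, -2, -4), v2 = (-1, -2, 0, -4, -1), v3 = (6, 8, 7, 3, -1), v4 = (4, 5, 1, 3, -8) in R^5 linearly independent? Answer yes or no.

yes

Form the matrix with these vectors as rows and row reduce.
R2 ← R2 − (1/10)·R1: [0, -6/5, 1/5, -19/5, -3/5]
R3 ← R3 + (3/5)·R1: [0, 16/5, 29/5, 9/5, -17/5]
R4 ← R4 + (2/5)·R1: [0, 9/5, 1/5, 11/5, -48/5]
R3 ← R3 + (8/3)·R2: [0, 0, 19/3, -25/3, -5]
R4 ← R4 + (3/2)·R2: [0, 0, 1/2, -7/2, -21/2]
R4 ← R4 − (3/38)·R3: [0, 0, 0, -54/19, -192/19]
4 nonzero rows, so the 4 vectors span a space of dimension 4.
Since 4 = 4, the vectors are linearly independent.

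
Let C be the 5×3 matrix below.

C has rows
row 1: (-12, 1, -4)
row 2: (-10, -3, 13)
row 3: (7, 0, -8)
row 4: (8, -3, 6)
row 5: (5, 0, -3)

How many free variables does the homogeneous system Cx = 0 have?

0

Row reduce to echelon form.
R2 ← R2 − (5/6)·R1: [0, -23/6, 49/3]
R3 ← R3 + (7/12)·R1: [0, 7/12, -31/3]
R4 ← R4 + (2/3)·R1: [0, -7/3, 10/3]
R5 ← R5 + (5/12)·R1: [0, 5/12, -14/3]
R3 ← R3 + (7/46)·R2: [0, 0, -361/46]
R4 ← R4 − (14/23)·R2: [0, 0, -152/23]
R5 ← R5 + (5/46)·R2: [0, 0, -133/46]
R4 ← R4 − (16/19)·R3: [0, 0, 0]
R5 ← R5 − (7/19)·R3: [0, 0, 0]
3 nonzero rows, so rank(C) = 3.
C has 3 columns; by rank–nullity, nullity = 3 − 3 = 0.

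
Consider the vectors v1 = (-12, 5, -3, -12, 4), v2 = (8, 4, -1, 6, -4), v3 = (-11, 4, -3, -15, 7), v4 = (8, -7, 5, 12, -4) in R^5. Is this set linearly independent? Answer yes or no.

yes

Form the matrix with these vectors as rows and row reduce.
R2 ← R2 + (2/3)·R1: [0, 22/3, -3, -2, -4/3]
R3 ← R3 − (11/12)·R1: [0, -7/12, -1/4, -4, 10/3]
R4 ← R4 + (2/3)·R1: [0, -11/3, 3, 4, -4/3]
R3 ← R3 + (7/88)·R2: [0, 0, -43/88, -183/44, 71/22]
R4 ← R4 + (1/2)·R2: [0, 0, 3/2, 3, -2]
R4 ← R4 + (132/43)·R3: [0, 0, 0, -420/43, 340/43]
4 nonzero rows, so the 4 vectors span a space of dimension 4.
Since 4 = 4, the vectors are linearly independent.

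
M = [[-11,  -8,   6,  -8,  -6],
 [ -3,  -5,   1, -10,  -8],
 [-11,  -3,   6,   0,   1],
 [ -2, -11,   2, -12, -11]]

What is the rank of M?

3

Row reduce to echelon form.
R2 ← R2 − (3/11)·R1: [0, -31/11, -7/11, -86/11, -70/11]
R3 ← R3 − R1: [0, 5, 0, 8, 7]
R4 ← R4 − (2/11)·R1: [0, -105/11, 10/11, -116/11, -109/11]
R3 ← R3 + (55/31)·R2: [0, 0, -35/31, -182/31, -133/31]
R4 ← R4 − (105/31)·R2: [0, 0, 95/31, 494/31, 361/31]
R4 ← R4 + (19/7)·R3: [0, 0, 0, 0, 0]
Echelon form has 3 nonzero rows, so rank(M) = 3.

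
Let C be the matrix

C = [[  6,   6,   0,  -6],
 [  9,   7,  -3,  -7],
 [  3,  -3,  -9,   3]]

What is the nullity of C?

Row reduce to echelon form.
R2 ← R2 − (3/2)·R1: [0, -2, -3, 2]
R3 ← R3 − (1/2)·R1: [0, -6, -9, 6]
R3 ← R3 − (3)·R2: [0, 0, 0, 0]
2 nonzero rows, so rank(C) = 2.
C has 4 columns; by rank–nullity, nullity = 4 − 2 = 2.

2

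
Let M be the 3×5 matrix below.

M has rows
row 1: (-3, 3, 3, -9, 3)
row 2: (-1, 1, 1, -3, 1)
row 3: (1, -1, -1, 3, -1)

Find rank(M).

Row reduce to echelon form.
R2 ← R2 − (1/3)·R1: [0, 0, 0, 0, 0]
R3 ← R3 + (1/3)·R1: [0, 0, 0, 0, 0]
Echelon form has 1 nonzero row, so rank(M) = 1.

1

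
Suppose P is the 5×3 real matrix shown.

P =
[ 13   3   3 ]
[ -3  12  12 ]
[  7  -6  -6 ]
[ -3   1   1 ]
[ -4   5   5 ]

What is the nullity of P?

Row reduce to echelon form.
R2 ← R2 + (3/13)·R1: [0, 165/13, 165/13]
R3 ← R3 − (7/13)·R1: [0, -99/13, -99/13]
R4 ← R4 + (3/13)·R1: [0, 22/13, 22/13]
R5 ← R5 + (4/13)·R1: [0, 77/13, 77/13]
R3 ← R3 + (3/5)·R2: [0, 0, 0]
R4 ← R4 − (2/15)·R2: [0, 0, 0]
R5 ← R5 − (7/15)·R2: [0, 0, 0]
2 nonzero rows, so rank(P) = 2.
P has 3 columns; by rank–nullity, nullity = 3 − 2 = 1.

1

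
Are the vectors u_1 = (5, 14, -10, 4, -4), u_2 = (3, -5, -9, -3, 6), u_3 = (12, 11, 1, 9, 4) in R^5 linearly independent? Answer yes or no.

yes

Form the matrix with these vectors as rows and row reduce.
R2 ← R2 − (3/5)·R1: [0, -67/5, -3, -27/5, 42/5]
R3 ← R3 − (12/5)·R1: [0, -113/5, 25, -3/5, 68/5]
R3 ← R3 − (113/67)·R2: [0, 0, 2014/67, 570/67, -38/67]
3 nonzero rows, so the 3 vectors span a space of dimension 3.
Since 3 = 3, the vectors are linearly independent.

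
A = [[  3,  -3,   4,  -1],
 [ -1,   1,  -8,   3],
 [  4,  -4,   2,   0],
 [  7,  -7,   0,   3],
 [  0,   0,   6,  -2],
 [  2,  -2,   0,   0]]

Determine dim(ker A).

Row reduce to echelon form.
R2 ← R2 + (1/3)·R1: [0, 0, -20/3, 8/3]
R3 ← R3 − (4/3)·R1: [0, 0, -10/3, 4/3]
R4 ← R4 − (7/3)·R1: [0, 0, -28/3, 16/3]
R6 ← R6 − (2/3)·R1: [0, 0, -8/3, 2/3]
R3 ← R3 − (1/2)·R2: [0, 0, 0, 0]
R4 ← R4 − (7/5)·R2: [0, 0, 0, 8/5]
R5 ← R5 + (9/10)·R2: [0, 0, 0, 2/5]
R6 ← R6 − (2/5)·R2: [0, 0, 0, -2/5]
Swap R3 ↔ R4
R5 ← R5 − (1/4)·R3: [0, 0, 0, 0]
R6 ← R6 + (1/4)·R3: [0, 0, 0, 0]
3 nonzero rows, so rank(A) = 3.
A has 4 columns; by rank–nullity, nullity = 4 − 3 = 1.

1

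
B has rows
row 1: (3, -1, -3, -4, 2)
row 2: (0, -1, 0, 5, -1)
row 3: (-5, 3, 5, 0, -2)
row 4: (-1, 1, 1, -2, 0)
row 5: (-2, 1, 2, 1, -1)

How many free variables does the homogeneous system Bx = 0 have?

Row reduce to echelon form.
R3 ← R3 + (5/3)·R1: [0, 4/3, 0, -20/3, 4/3]
R4 ← R4 + (1/3)·R1: [0, 2/3, 0, -10/3, 2/3]
R5 ← R5 + (2/3)·R1: [0, 1/3, 0, -5/3, 1/3]
R3 ← R3 + (4/3)·R2: [0, 0, 0, 0, 0]
R4 ← R4 + (2/3)·R2: [0, 0, 0, 0, 0]
R5 ← R5 + (1/3)·R2: [0, 0, 0, 0, 0]
2 nonzero rows, so rank(B) = 2.
B has 5 columns; by rank–nullity, nullity = 5 − 2 = 3.

3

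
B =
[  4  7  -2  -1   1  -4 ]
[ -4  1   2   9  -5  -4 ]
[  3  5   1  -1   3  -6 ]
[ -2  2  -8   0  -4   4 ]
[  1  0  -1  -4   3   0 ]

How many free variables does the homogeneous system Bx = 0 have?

2

Row reduce to echelon form.
R2 ← R2 + R1: [0, 8, 0, 8, -4, -8]
R3 ← R3 − (3/4)·R1: [0, -1/4, 5/2, -1/4, 9/4, -3]
R4 ← R4 + (1/2)·R1: [0, 11/2, -9, -1/2, -7/2, 2]
R5 ← R5 − (1/4)·R1: [0, -7/4, -1/2, -15/4, 11/4, 1]
R3 ← R3 + (1/32)·R2: [0, 0, 5/2, 0, 17/8, -13/4]
R4 ← R4 − (11/16)·R2: [0, 0, -9, -6, -3/4, 15/2]
R5 ← R5 + (7/32)·R2: [0, 0, -1/2, -2, 15/8, -3/4]
R4 ← R4 + (18/5)·R3: [0, 0, 0, -6, 69/10, -21/5]
R5 ← R5 + (1/5)·R3: [0, 0, 0, -2, 23/10, -7/5]
R5 ← R5 − (1/3)·R4: [0, 0, 0, 0, 0, 0]
4 nonzero rows, so rank(B) = 4.
B has 6 columns; by rank–nullity, nullity = 6 − 4 = 2.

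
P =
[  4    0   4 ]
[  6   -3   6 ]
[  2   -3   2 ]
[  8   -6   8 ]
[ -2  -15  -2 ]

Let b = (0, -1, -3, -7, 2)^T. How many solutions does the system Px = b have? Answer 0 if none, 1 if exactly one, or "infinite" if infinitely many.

Row reduce the augmented matrix [P | b].
R2 ← R2 − (3/2)·R1: [0, -3, 0, -1]
R3 ← R3 − (1/2)·R1: [0, -3, 0, -3]
R4 ← R4 − (2)·R1: [0, -6, 0, -7]
R5 ← R5 + (1/2)·R1: [0, -15, 0, 2]
R3 ← R3 − R2: [0, 0, 0, -2]
R4 ← R4 − (2)·R2: [0, 0, 0, -5]
R5 ← R5 − (5)·R2: [0, 0, 0, 7]
R4 ← R4 − (5/2)·R3: [0, 0, 0, 0]
R5 ← R5 + (7/2)·R3: [0, 0, 0, 0]
The echelon form has 3 nonzero rows; the last pivot sits in the augmented column, so rank(P) = 2 but rank([P|b]) = 3.
Since the ranks differ, the system is inconsistent.
It has no solutions.

0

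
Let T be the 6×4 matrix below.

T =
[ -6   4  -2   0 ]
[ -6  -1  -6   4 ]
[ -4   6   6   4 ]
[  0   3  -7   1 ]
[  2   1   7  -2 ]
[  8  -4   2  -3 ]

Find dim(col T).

Row reduce to echelon form.
R2 ← R2 − R1: [0, -5, -4, 4]
R3 ← R3 − (2/3)·R1: [0, 10/3, 22/3, 4]
R5 ← R5 + (1/3)·R1: [0, 7/3, 19/3, -2]
R6 ← R6 + (4/3)·R1: [0, 4/3, -2/3, -3]
R3 ← R3 + (2/3)·R2: [0, 0, 14/3, 20/3]
R4 ← R4 + (3/5)·R2: [0, 0, -47/5, 17/5]
R5 ← R5 + (7/15)·R2: [0, 0, 67/15, -2/15]
R6 ← R6 + (4/15)·R2: [0, 0, -26/15, -29/15]
R4 ← R4 + (141/70)·R3: [0, 0, 0, 589/35]
R5 ← R5 − (67/70)·R3: [0, 0, 0, -228/35]
R6 ← R6 + (13/35)·R3: [0, 0, 0, 19/35]
R5 ← R5 + (12/31)·R4: [0, 0, 0, 0]
R6 ← R6 − (1/31)·R4: [0, 0, 0, 0]
Echelon form has 4 nonzero rows, so rank(T) = 4.
The column space has dimension equal to the rank: 4.

4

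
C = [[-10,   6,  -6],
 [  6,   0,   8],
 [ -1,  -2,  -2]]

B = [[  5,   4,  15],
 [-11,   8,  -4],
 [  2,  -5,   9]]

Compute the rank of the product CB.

First compute CB:
[[-128,  38, -228],
 [ 46, -16, 162],
 [ 13, -10, -25]]
Now row reduce the product.
R2 ← R2 + (23/64)·R1: [0, -75/32, 1281/16]
R3 ← R3 + (13/128)·R1: [0, -393/64, -1541/32]
R3 ← R3 − (131/50)·R2: [0, 0, -6448/25]
3 nonzero rows, so rank(CB) = 3.

3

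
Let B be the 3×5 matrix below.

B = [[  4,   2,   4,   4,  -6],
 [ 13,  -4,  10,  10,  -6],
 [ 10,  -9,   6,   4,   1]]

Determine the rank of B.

Row reduce to echelon form.
R2 ← R2 − (13/4)·R1: [0, -21/2, -3, -3, 27/2]
R3 ← R3 − (5/2)·R1: [0, -14, -4, -6, 16]
R3 ← R3 − (4/3)·R2: [0, 0, 0, -2, -2]
Echelon form has 3 nonzero rows, so rank(B) = 3.

3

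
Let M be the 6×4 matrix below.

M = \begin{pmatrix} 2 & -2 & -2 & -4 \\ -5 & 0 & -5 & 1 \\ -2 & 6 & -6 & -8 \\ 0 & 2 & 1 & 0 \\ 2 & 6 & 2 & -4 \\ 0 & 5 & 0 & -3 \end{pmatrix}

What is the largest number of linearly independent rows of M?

Row reduce to echelon form.
R2 ← R2 + (5/2)·R1: [0, -5, -10, -9]
R3 ← R3 + R1: [0, 4, -8, -12]
R5 ← R5 − R1: [0, 8, 4, 0]
R3 ← R3 + (4/5)·R2: [0, 0, -16, -96/5]
R4 ← R4 + (2/5)·R2: [0, 0, -3, -18/5]
R5 ← R5 + (8/5)·R2: [0, 0, -12, -72/5]
R6 ← R6 + R2: [0, 0, -10, -12]
R4 ← R4 − (3/16)·R3: [0, 0, 0, 0]
R5 ← R5 − (3/4)·R3: [0, 0, 0, 0]
R6 ← R6 − (5/8)·R3: [0, 0, 0, 0]
Echelon form has 3 nonzero rows, so rank(M) = 3.
The rank gives the maximum number of linearly independent rows: 3.

3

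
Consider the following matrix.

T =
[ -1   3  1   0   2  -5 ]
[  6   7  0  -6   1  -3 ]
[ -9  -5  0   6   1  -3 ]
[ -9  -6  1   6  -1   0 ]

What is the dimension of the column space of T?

Row reduce to echelon form.
R2 ← R2 + (6)·R1: [0, 25, 6, -6, 13, -33]
R3 ← R3 − (9)·R1: [0, -32, -9, 6, -17, 42]
R4 ← R4 − (9)·R1: [0, -33, -8, 6, -19, 45]
R3 ← R3 + (32/25)·R2: [0, 0, -33/25, -42/25, -9/25, -6/25]
R4 ← R4 + (33/25)·R2: [0, 0, -2/25, -48/25, -46/25, 36/25]
R4 ← R4 − (2/33)·R3: [0, 0, 0, -20/11, -20/11, 16/11]
Echelon form has 4 nonzero rows, so rank(T) = 4.
The column space has dimension equal to the rank: 4.

4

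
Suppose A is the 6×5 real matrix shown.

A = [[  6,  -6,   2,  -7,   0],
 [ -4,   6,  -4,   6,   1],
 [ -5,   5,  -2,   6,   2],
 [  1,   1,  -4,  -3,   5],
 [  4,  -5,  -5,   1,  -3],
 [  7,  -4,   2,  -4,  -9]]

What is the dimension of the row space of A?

Row reduce to echelon form.
R2 ← R2 + (2/3)·R1: [0, 2, -8/3, 4/3, 1]
R3 ← R3 + (5/6)·R1: [0, 0, -1/3, 1/6, 2]
R4 ← R4 − (1/6)·R1: [0, 2, -13/3, -11/6, 5]
R5 ← R5 − (2/3)·R1: [0, -1, -19/3, 17/3, -3]
R6 ← R6 − (7/6)·R1: [0, 3, -1/3, 25/6, -9]
R4 ← R4 − R2: [0, 0, -5/3, -19/6, 4]
R5 ← R5 + (1/2)·R2: [0, 0, -23/3, 19/3, -5/2]
R6 ← R6 − (3/2)·R2: [0, 0, 11/3, 13/6, -21/2]
R4 ← R4 − (5)·R3: [0, 0, 0, -4, -6]
R5 ← R5 − (23)·R3: [0, 0, 0, 5/2, -97/2]
R6 ← R6 + (11)·R3: [0, 0, 0, 4, 23/2]
R5 ← R5 + (5/8)·R4: [0, 0, 0, 0, -209/4]
R6 ← R6 + R4: [0, 0, 0, 0, 11/2]
R6 ← R6 + (2/19)·R5: [0, 0, 0, 0, 0]
Echelon form has 5 nonzero rows, so rank(A) = 5.
The row space has dimension equal to the rank: 5.

5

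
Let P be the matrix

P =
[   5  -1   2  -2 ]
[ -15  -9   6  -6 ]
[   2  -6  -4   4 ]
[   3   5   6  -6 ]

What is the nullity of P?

1

Row reduce to echelon form.
R2 ← R2 + (3)·R1: [0, -12, 12, -12]
R3 ← R3 − (2/5)·R1: [0, -28/5, -24/5, 24/5]
R4 ← R4 − (3/5)·R1: [0, 28/5, 24/5, -24/5]
R3 ← R3 − (7/15)·R2: [0, 0, -52/5, 52/5]
R4 ← R4 + (7/15)·R2: [0, 0, 52/5, -52/5]
R4 ← R4 + R3: [0, 0, 0, 0]
3 nonzero rows, so rank(P) = 3.
P has 4 columns; by rank–nullity, nullity = 4 − 3 = 1.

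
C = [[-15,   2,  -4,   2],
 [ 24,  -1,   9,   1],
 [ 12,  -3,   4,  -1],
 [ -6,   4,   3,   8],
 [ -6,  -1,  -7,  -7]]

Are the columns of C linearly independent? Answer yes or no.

no

Row reduce C to echelon form.
R2 ← R2 + (8/5)·R1: [0, 11/5, 13/5, 21/5]
R3 ← R3 + (4/5)·R1: [0, -7/5, 4/5, 3/5]
R4 ← R4 − (2/5)·R1: [0, 16/5, 23/5, 36/5]
R5 ← R5 − (2/5)·R1: [0, -9/5, -27/5, -39/5]
R3 ← R3 + (7/11)·R2: [0, 0, 27/11, 36/11]
R4 ← R4 − (16/11)·R2: [0, 0, 9/11, 12/11]
R5 ← R5 + (9/11)·R2: [0, 0, -36/11, -48/11]
R4 ← R4 − (1/3)·R3: [0, 0, 0, 0]
R5 ← R5 + (4/3)·R3: [0, 0, 0, 0]
3 pivots among 4 columns.
Only 3 < 4 pivot columns, so the columns are linearly dependent.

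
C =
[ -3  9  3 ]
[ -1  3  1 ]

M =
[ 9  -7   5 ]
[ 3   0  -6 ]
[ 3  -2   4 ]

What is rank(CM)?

1

First compute CM:
[[  9,  15, -57],
 [  3,   5, -19]]
Now row reduce the product.
R2 ← R2 − (1/3)·R1: [0, 0, 0]
1 nonzero row, so rank(CM) = 1.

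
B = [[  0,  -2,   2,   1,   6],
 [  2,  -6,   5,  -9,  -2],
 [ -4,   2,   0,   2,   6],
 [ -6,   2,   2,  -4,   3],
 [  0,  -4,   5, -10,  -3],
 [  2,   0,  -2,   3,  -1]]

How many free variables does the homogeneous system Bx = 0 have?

Row reduce to echelon form.
Swap R1 ↔ R2
R3 ← R3 + (2)·R1: [0, -10, 10, -16, 2]
R4 ← R4 + (3)·R1: [0, -16, 17, -31, -3]
R6 ← R6 − R1: [0, 6, -7, 12, 1]
R3 ← R3 − (5)·R2: [0, 0, 0, -21, -28]
R4 ← R4 − (8)·R2: [0, 0, 1, -39, -51]
R5 ← R5 − (2)·R2: [0, 0, 1, -12, -15]
R6 ← R6 + (3)·R2: [0, 0, -1, 15, 19]
Swap R3 ↔ R4
R5 ← R5 − R3: [0, 0, 0, 27, 36]
R6 ← R6 + R3: [0, 0, 0, -24, -32]
R5 ← R5 + (9/7)·R4: [0, 0, 0, 0, 0]
R6 ← R6 − (8/7)·R4: [0, 0, 0, 0, 0]
4 nonzero rows, so rank(B) = 4.
B has 5 columns; by rank–nullity, nullity = 5 − 4 = 1.

1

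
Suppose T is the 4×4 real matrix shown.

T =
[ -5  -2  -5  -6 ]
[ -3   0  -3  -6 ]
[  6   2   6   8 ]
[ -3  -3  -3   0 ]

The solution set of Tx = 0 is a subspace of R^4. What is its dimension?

Row reduce to echelon form.
R2 ← R2 − (3/5)·R1: [0, 6/5, 0, -12/5]
R3 ← R3 + (6/5)·R1: [0, -2/5, 0, 4/5]
R4 ← R4 − (3/5)·R1: [0, -9/5, 0, 18/5]
R3 ← R3 + (1/3)·R2: [0, 0, 0, 0]
R4 ← R4 + (3/2)·R2: [0, 0, 0, 0]
2 nonzero rows, so rank(T) = 2.
T has 4 columns; by rank–nullity, nullity = 4 − 2 = 2.

2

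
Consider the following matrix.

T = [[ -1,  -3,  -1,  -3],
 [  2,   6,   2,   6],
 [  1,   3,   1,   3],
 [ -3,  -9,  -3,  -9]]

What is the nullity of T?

Row reduce to echelon form.
R2 ← R2 + (2)·R1: [0, 0, 0, 0]
R3 ← R3 + R1: [0, 0, 0, 0]
R4 ← R4 − (3)·R1: [0, 0, 0, 0]
1 nonzero row, so rank(T) = 1.
T has 4 columns; by rank–nullity, nullity = 4 − 1 = 3.

3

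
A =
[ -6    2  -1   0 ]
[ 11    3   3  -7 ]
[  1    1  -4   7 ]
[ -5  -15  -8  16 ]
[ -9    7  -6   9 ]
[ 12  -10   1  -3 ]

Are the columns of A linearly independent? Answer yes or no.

yes

Row reduce A to echelon form.
R2 ← R2 + (11/6)·R1: [0, 20/3, 7/6, -7]
R3 ← R3 + (1/6)·R1: [0, 4/3, -25/6, 7]
R4 ← R4 − (5/6)·R1: [0, -50/3, -43/6, 16]
R5 ← R5 − (3/2)·R1: [0, 4, -9/2, 9]
R6 ← R6 + (2)·R1: [0, -6, -1, -3]
R3 ← R3 − (1/5)·R2: [0, 0, -22/5, 42/5]
R4 ← R4 + (5/2)·R2: [0, 0, -17/4, -3/2]
R5 ← R5 − (3/5)·R2: [0, 0, -26/5, 66/5]
R6 ← R6 + (9/10)·R2: [0, 0, 1/20, -93/10]
R4 ← R4 − (85/88)·R3: [0, 0, 0, -423/44]
R5 ← R5 − (13/11)·R3: [0, 0, 0, 36/11]
R6 ← R6 + (1/88)·R3: [0, 0, 0, -405/44]
R5 ← R5 + (16/47)·R4: [0, 0, 0, 0]
R6 ← R6 − (45/47)·R4: [0, 0, 0, 0]
4 pivots among 4 columns.
Every column is a pivot column, so the columns are linearly independent.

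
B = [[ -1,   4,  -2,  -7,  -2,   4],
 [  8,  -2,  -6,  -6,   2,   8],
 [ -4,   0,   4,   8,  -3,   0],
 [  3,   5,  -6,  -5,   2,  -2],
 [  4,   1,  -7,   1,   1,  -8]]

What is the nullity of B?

Row reduce to echelon form.
R2 ← R2 + (8)·R1: [0, 30, -22, -62, -14, 40]
R3 ← R3 − (4)·R1: [0, -16, 12, 36, 5, -16]
R4 ← R4 + (3)·R1: [0, 17, -12, -26, -4, 10]
R5 ← R5 + (4)·R1: [0, 17, -15, -27, -7, 8]
R3 ← R3 + (8/15)·R2: [0, 0, 4/15, 44/15, -37/15, 16/3]
R4 ← R4 − (17/30)·R2: [0, 0, 7/15, 137/15, 59/15, -38/3]
R5 ← R5 − (17/30)·R2: [0, 0, -38/15, 122/15, 14/15, -44/3]
R4 ← R4 − (7/4)·R3: [0, 0, 0, 4, 33/4, -22]
R5 ← R5 + (19/2)·R3: [0, 0, 0, 36, -45/2, 36]
R5 ← R5 − (9)·R4: [0, 0, 0, 0, -387/4, 234]
5 nonzero rows, so rank(B) = 5.
B has 6 columns; by rank–nullity, nullity = 6 − 5 = 1.

1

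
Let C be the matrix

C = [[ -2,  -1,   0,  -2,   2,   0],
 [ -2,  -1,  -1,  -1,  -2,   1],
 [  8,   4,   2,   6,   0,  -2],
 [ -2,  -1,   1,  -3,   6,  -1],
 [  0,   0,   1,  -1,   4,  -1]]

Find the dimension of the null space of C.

4

Row reduce to echelon form.
R2 ← R2 − R1: [0, 0, -1, 1, -4, 1]
R3 ← R3 + (4)·R1: [0, 0, 2, -2, 8, -2]
R4 ← R4 − R1: [0, 0, 1, -1, 4, -1]
R3 ← R3 + (2)·R2: [0, 0, 0, 0, 0, 0]
R4 ← R4 + R2: [0, 0, 0, 0, 0, 0]
R5 ← R5 + R2: [0, 0, 0, 0, 0, 0]
2 nonzero rows, so rank(C) = 2.
C has 6 columns; by rank–nullity, nullity = 6 − 2 = 4.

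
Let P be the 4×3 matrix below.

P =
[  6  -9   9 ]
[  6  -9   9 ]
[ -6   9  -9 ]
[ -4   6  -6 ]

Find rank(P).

1

Row reduce to echelon form.
R2 ← R2 − R1: [0, 0, 0]
R3 ← R3 + R1: [0, 0, 0]
R4 ← R4 + (2/3)·R1: [0, 0, 0]
Echelon form has 1 nonzero row, so rank(P) = 1.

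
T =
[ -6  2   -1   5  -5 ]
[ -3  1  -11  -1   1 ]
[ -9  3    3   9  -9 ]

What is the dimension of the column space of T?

2

Row reduce to echelon form.
R2 ← R2 − (1/2)·R1: [0, 0, -21/2, -7/2, 7/2]
R3 ← R3 − (3/2)·R1: [0, 0, 9/2, 3/2, -3/2]
R3 ← R3 + (3/7)·R2: [0, 0, 0, 0, 0]
Echelon form has 2 nonzero rows, so rank(T) = 2.
The column space has dimension equal to the rank: 2.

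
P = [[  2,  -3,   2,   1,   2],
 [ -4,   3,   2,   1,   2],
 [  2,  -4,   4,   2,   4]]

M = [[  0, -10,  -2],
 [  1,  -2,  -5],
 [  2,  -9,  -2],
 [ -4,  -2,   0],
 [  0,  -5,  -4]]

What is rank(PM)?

First compute PM:
[[ -3, -44,  -1],
 [  3,   4, -19],
 [ -4, -72,  -8]]
Now row reduce the product.
R2 ← R2 + R1: [0, -40, -20]
R3 ← R3 − (4/3)·R1: [0, -40/3, -20/3]
R3 ← R3 − (1/3)·R2: [0, 0, 0]
2 nonzero rows, so rank(PM) = 2.

2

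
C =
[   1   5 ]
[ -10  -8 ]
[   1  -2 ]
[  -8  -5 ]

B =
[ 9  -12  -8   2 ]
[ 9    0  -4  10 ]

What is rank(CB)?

First compute CB:
[[ 54, -12, -28,  52],
 [-162, 120, 112, -100],
 [ -9, -12,   0, -18],
 [-117,  96,  84, -66]]
Now row reduce the product.
R2 ← R2 + (3)·R1: [0, 84, 28, 56]
R3 ← R3 + (1/6)·R1: [0, -14, -14/3, -28/3]
R4 ← R4 + (13/6)·R1: [0, 70, 70/3, 140/3]
R3 ← R3 + (1/6)·R2: [0, 0, 0, 0]
R4 ← R4 − (5/6)·R2: [0, 0, 0, 0]
2 nonzero rows, so rank(CB) = 2.

2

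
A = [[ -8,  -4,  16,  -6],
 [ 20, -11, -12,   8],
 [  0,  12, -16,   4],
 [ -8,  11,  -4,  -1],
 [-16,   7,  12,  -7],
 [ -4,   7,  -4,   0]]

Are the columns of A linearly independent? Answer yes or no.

no

Row reduce A to echelon form.
R2 ← R2 + (5/2)·R1: [0, -21, 28, -7]
R4 ← R4 − R1: [0, 15, -20, 5]
R5 ← R5 − (2)·R1: [0, 15, -20, 5]
R6 ← R6 − (1/2)·R1: [0, 9, -12, 3]
R3 ← R3 + (4/7)·R2: [0, 0, 0, 0]
R4 ← R4 + (5/7)·R2: [0, 0, 0, 0]
R5 ← R5 + (5/7)·R2: [0, 0, 0, 0]
R6 ← R6 + (3/7)·R2: [0, 0, 0, 0]
2 pivots among 4 columns.
Only 2 < 4 pivot columns, so the columns are linearly dependent.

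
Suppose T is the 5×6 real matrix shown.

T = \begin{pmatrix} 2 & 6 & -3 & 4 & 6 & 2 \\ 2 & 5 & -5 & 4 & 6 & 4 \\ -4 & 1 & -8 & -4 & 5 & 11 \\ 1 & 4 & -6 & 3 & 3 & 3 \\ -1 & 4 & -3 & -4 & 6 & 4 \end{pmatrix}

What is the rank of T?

5

Row reduce to echelon form.
R2 ← R2 − R1: [0, -1, -2, 0, 0, 2]
R3 ← R3 + (2)·R1: [0, 13, -14, 4, 17, 15]
R4 ← R4 − (1/2)·R1: [0, 1, -9/2, 1, 0, 2]
R5 ← R5 + (1/2)·R1: [0, 7, -9/2, -2, 9, 5]
R3 ← R3 + (13)·R2: [0, 0, -40, 4, 17, 41]
R4 ← R4 + R2: [0, 0, -13/2, 1, 0, 4]
R5 ← R5 + (7)·R2: [0, 0, -37/2, -2, 9, 19]
R4 ← R4 − (13/80)·R3: [0, 0, 0, 7/20, -221/80, -213/80]
R5 ← R5 − (37/80)·R3: [0, 0, 0, -77/20, 91/80, 3/80]
R5 ← R5 + (11)·R4: [0, 0, 0, 0, -117/4, -117/4]
Echelon form has 5 nonzero rows, so rank(T) = 5.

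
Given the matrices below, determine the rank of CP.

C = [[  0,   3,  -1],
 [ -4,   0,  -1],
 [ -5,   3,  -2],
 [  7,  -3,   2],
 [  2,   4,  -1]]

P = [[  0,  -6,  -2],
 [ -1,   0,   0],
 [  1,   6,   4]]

3

First compute CP:
[[ -4,  -6,  -4],
 [ -1,  18,   4],
 [ -5,  18,   2],
 [  5, -30,  -6],
 [ -5, -18,  -8]]
Now row reduce the product.
R2 ← R2 − (1/4)·R1: [0, 39/2, 5]
R3 ← R3 − (5/4)·R1: [0, 51/2, 7]
R4 ← R4 + (5/4)·R1: [0, -75/2, -11]
R5 ← R5 − (5/4)·R1: [0, -21/2, -3]
R3 ← R3 − (17/13)·R2: [0, 0, 6/13]
R4 ← R4 + (25/13)·R2: [0, 0, -18/13]
R5 ← R5 + (7/13)·R2: [0, 0, -4/13]
R4 ← R4 + (3)·R3: [0, 0, 0]
R5 ← R5 + (2/3)·R3: [0, 0, 0]
3 nonzero rows, so rank(CP) = 3.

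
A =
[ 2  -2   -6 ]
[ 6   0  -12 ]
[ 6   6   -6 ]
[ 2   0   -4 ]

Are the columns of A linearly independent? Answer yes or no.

no

Row reduce A to echelon form.
R2 ← R2 − (3)·R1: [0, 6, 6]
R3 ← R3 − (3)·R1: [0, 12, 12]
R4 ← R4 − R1: [0, 2, 2]
R3 ← R3 − (2)·R2: [0, 0, 0]
R4 ← R4 − (1/3)·R2: [0, 0, 0]
2 pivots among 3 columns.
Only 2 < 3 pivot columns, so the columns are linearly dependent.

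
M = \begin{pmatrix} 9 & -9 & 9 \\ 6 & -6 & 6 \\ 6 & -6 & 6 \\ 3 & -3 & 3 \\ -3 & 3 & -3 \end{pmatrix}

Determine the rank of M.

1

Row reduce to echelon form.
R2 ← R2 − (2/3)·R1: [0, 0, 0]
R3 ← R3 − (2/3)·R1: [0, 0, 0]
R4 ← R4 − (1/3)·R1: [0, 0, 0]
R5 ← R5 + (1/3)·R1: [0, 0, 0]
Echelon form has 1 nonzero row, so rank(M) = 1.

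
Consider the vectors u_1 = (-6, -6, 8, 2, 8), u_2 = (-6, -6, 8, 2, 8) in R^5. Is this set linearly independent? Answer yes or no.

Form the matrix with these vectors as rows and row reduce.
R2 ← R2 − R1: [0, 0, 0, 0, 0]
1 nonzero row, so the 2 vectors span a space of dimension 1.
Since 1 < 2, the vectors are linearly dependent.

no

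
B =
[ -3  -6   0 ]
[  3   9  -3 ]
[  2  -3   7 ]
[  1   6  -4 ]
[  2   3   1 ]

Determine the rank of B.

Row reduce to echelon form.
R2 ← R2 + R1: [0, 3, -3]
R3 ← R3 + (2/3)·R1: [0, -7, 7]
R4 ← R4 + (1/3)·R1: [0, 4, -4]
R5 ← R5 + (2/3)·R1: [0, -1, 1]
R3 ← R3 + (7/3)·R2: [0, 0, 0]
R4 ← R4 − (4/3)·R2: [0, 0, 0]
R5 ← R5 + (1/3)·R2: [0, 0, 0]
Echelon form has 2 nonzero rows, so rank(B) = 2.

2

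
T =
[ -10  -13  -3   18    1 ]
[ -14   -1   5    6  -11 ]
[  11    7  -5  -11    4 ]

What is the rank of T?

Row reduce to echelon form.
R2 ← R2 − (7/5)·R1: [0, 86/5, 46/5, -96/5, -62/5]
R3 ← R3 + (11/10)·R1: [0, -73/10, -83/10, 44/5, 51/10]
R3 ← R3 + (73/172)·R2: [0, 0, -189/43, 28/43, -7/43]
Echelon form has 3 nonzero rows, so rank(T) = 3.

3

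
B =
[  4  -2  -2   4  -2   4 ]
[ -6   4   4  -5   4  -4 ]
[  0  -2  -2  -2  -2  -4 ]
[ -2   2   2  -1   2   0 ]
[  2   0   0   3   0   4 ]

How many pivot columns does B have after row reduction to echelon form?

Row reduce to echelon form.
R2 ← R2 + (3/2)·R1: [0, 1, 1, 1, 1, 2]
R4 ← R4 + (1/2)·R1: [0, 1, 1, 1, 1, 2]
R5 ← R5 − (1/2)·R1: [0, 1, 1, 1, 1, 2]
R3 ← R3 + (2)·R2: [0, 0, 0, 0, 0, 0]
R4 ← R4 − R2: [0, 0, 0, 0, 0, 0]
R5 ← R5 − R2: [0, 0, 0, 0, 0, 0]
Echelon form has 2 nonzero rows, so rank(B) = 2.
Each nonzero row contributes one pivot column: 2 pivot columns.

2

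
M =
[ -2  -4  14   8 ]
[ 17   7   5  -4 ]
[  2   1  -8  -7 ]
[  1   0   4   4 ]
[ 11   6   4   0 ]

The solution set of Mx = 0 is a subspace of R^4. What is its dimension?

Row reduce to echelon form.
R2 ← R2 + (17/2)·R1: [0, -27, 124, 64]
R3 ← R3 + R1: [0, -3, 6, 1]
R4 ← R4 + (1/2)·R1: [0, -2, 11, 8]
R5 ← R5 + (11/2)·R1: [0, -16, 81, 44]
R3 ← R3 − (1/9)·R2: [0, 0, -70/9, -55/9]
R4 ← R4 − (2/27)·R2: [0, 0, 49/27, 88/27]
R5 ← R5 − (16/27)·R2: [0, 0, 203/27, 164/27]
R4 ← R4 + (7/30)·R3: [0, 0, 0, 11/6]
R5 ← R5 + (29/30)·R3: [0, 0, 0, 1/6]
R5 ← R5 − (1/11)·R4: [0, 0, 0, 0]
4 nonzero rows, so rank(M) = 4.
M has 4 columns; by rank–nullity, nullity = 4 − 4 = 0.

0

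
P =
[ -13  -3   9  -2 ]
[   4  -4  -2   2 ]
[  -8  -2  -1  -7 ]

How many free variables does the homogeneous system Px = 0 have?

1

Row reduce to echelon form.
R2 ← R2 + (4/13)·R1: [0, -64/13, 10/13, 18/13]
R3 ← R3 − (8/13)·R1: [0, -2/13, -85/13, -75/13]
R3 ← R3 − (1/32)·R2: [0, 0, -105/16, -93/16]
3 nonzero rows, so rank(P) = 3.
P has 4 columns; by rank–nullity, nullity = 4 − 3 = 1.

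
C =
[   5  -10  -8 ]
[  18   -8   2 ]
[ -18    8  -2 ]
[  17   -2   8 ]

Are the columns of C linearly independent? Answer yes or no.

Row reduce C to echelon form.
R2 ← R2 − (18/5)·R1: [0, 28, 154/5]
R3 ← R3 + (18/5)·R1: [0, -28, -154/5]
R4 ← R4 − (17/5)·R1: [0, 32, 176/5]
R3 ← R3 + R2: [0, 0, 0]
R4 ← R4 − (8/7)·R2: [0, 0, 0]
2 pivots among 3 columns.
Only 2 < 3 pivot columns, so the columns are linearly dependent.

no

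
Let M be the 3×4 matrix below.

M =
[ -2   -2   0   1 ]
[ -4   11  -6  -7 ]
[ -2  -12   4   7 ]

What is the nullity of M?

Row reduce to echelon form.
R2 ← R2 − (2)·R1: [0, 15, -6, -9]
R3 ← R3 − R1: [0, -10, 4, 6]
R3 ← R3 + (2/3)·R2: [0, 0, 0, 0]
2 nonzero rows, so rank(M) = 2.
M has 4 columns; by rank–nullity, nullity = 4 − 2 = 2.

2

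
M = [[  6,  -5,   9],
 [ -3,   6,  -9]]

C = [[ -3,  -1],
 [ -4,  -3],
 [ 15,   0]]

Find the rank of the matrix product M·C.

First compute MC:
[[137,   9],
 [-150, -15]]
Now row reduce the product.
R2 ← R2 + (150/137)·R1: [0, -705/137]
2 nonzero rows, so rank(MC) = 2.

2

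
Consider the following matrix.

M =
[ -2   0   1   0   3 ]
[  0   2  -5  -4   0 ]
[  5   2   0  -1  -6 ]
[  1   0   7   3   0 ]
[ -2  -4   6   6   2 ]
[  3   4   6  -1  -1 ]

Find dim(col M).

Row reduce to echelon form.
R3 ← R3 + (5/2)·R1: [0, 2, 5/2, -1, 3/2]
R4 ← R4 + (1/2)·R1: [0, 0, 15/2, 3, 3/2]
R5 ← R5 − R1: [0, -4, 5, 6, -1]
R6 ← R6 + (3/2)·R1: [0, 4, 15/2, -1, 7/2]
R3 ← R3 − R2: [0, 0, 15/2, 3, 3/2]
R5 ← R5 + (2)·R2: [0, 0, -5, -2, -1]
R6 ← R6 − (2)·R2: [0, 0, 35/2, 7, 7/2]
R4 ← R4 − R3: [0, 0, 0, 0, 0]
R5 ← R5 + (2/3)·R3: [0, 0, 0, 0, 0]
R6 ← R6 − (7/3)·R3: [0, 0, 0, 0, 0]
Echelon form has 3 nonzero rows, so rank(M) = 3.
The column space has dimension equal to the rank: 3.

3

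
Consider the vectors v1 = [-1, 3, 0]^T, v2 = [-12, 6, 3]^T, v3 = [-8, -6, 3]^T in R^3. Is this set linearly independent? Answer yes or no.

no

Form the matrix with these vectors as rows and row reduce.
R2 ← R2 − (12)·R1: [0, -30, 3]
R3 ← R3 − (8)·R1: [0, -30, 3]
R3 ← R3 − R2: [0, 0, 0]
2 nonzero rows, so the 3 vectors span a space of dimension 2.
Since 2 < 3, the vectors are linearly dependent.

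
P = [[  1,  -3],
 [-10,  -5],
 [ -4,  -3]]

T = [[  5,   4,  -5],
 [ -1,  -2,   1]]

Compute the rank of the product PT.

2

First compute PT:
[[  8,  10,  -8],
 [-45, -30,  45],
 [-17, -10,  17]]
Now row reduce the product.
R2 ← R2 + (45/8)·R1: [0, 105/4, 0]
R3 ← R3 + (17/8)·R1: [0, 45/4, 0]
R3 ← R3 − (3/7)·R2: [0, 0, 0]
2 nonzero rows, so rank(PT) = 2.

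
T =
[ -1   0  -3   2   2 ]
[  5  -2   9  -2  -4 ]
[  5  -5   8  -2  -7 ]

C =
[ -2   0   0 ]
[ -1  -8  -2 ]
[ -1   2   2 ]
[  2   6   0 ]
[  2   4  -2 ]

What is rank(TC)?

First compute TC:
[[ 13,  14, -10],
 [-29,   6,  30],
 [-31,  16,  40]]
Now row reduce the product.
R2 ← R2 + (29/13)·R1: [0, 484/13, 100/13]
R3 ← R3 + (31/13)·R1: [0, 642/13, 210/13]
R3 ← R3 − (321/242)·R2: [0, 0, 720/121]
3 nonzero rows, so rank(TC) = 3.

3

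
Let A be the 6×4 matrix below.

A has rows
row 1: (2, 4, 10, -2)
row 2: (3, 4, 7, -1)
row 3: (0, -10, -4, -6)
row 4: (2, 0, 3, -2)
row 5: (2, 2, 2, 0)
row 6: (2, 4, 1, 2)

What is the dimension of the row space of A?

Row reduce to echelon form.
R2 ← R2 − (3/2)·R1: [0, -2, -8, 2]
R4 ← R4 − R1: [0, -4, -7, 0]
R5 ← R5 − R1: [0, -2, -8, 2]
R6 ← R6 − R1: [0, 0, -9, 4]
R3 ← R3 − (5)·R2: [0, 0, 36, -16]
R4 ← R4 − (2)·R2: [0, 0, 9, -4]
R5 ← R5 − R2: [0, 0, 0, 0]
R4 ← R4 − (1/4)·R3: [0, 0, 0, 0]
R6 ← R6 + (1/4)·R3: [0, 0, 0, 0]
Echelon form has 3 nonzero rows, so rank(A) = 3.
The row space has dimension equal to the rank: 3.

3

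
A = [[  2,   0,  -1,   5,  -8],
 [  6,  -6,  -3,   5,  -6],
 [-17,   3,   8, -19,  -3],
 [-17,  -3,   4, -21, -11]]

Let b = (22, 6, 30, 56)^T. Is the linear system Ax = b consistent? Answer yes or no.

yes

Row reduce the augmented matrix [A | b].
R2 ← R2 − (3)·R1: [0, -6, 0, -10, 18, -60]
R3 ← R3 + (17/2)·R1: [0, 3, -1/2, 47/2, -71, 217]
R4 ← R4 + (17/2)·R1: [0, -3, -9/2, 43/2, -79, 243]
R3 ← R3 + (1/2)·R2: [0, 0, -1/2, 37/2, -62, 187]
R4 ← R4 − (1/2)·R2: [0, 0, -9/2, 53/2, -88, 273]
R4 ← R4 − (9)·R3: [0, 0, 0, -140, 470, -1410]
The echelon form has 4 nonzero rows, and every pivot lies in the first 5 columns, so rank(A) = rank([A|b]) = 4.
The system is consistent.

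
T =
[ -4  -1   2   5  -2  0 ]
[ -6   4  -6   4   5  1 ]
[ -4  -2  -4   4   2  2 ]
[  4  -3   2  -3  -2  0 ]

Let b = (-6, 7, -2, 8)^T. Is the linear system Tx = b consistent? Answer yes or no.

Row reduce the augmented matrix [T | b].
R2 ← R2 − (3/2)·R1: [0, 11/2, -9, -7/2, 8, 1, 16]
R3 ← R3 − R1: [0, -1, -6, -1, 4, 2, 4]
R4 ← R4 + R1: [0, -4, 4, 2, -4, 0, 2]
R3 ← R3 + (2/11)·R2: [0, 0, -84/11, -18/11, 60/11, 24/11, 76/11]
R4 ← R4 + (8/11)·R2: [0, 0, -28/11, -6/11, 20/11, 8/11, 150/11]
R4 ← R4 − (1/3)·R3: [0, 0, 0, 0, 0, 0, 34/3]
The echelon form has 4 nonzero rows; the last pivot sits in the augmented column, so rank(T) = 3 but rank([T|b]) = 4.
Since the ranks differ, the system is inconsistent.

no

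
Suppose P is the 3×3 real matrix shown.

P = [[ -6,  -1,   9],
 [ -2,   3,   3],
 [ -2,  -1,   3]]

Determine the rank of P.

2

Row reduce to echelon form.
R2 ← R2 − (1/3)·R1: [0, 10/3, 0]
R3 ← R3 − (1/3)·R1: [0, -2/3, 0]
R3 ← R3 + (1/5)·R2: [0, 0, 0]
Echelon form has 2 nonzero rows, so rank(P) = 2.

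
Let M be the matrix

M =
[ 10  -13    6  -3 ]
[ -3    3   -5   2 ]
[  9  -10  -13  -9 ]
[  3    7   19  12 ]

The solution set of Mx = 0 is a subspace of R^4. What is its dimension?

Row reduce to echelon form.
R2 ← R2 + (3/10)·R1: [0, -9/10, -16/5, 11/10]
R3 ← R3 − (9/10)·R1: [0, 17/10, -92/5, -63/10]
R4 ← R4 − (3/10)·R1: [0, 109/10, 86/5, 129/10]
R3 ← R3 + (17/9)·R2: [0, 0, -220/9, -38/9]
R4 ← R4 + (109/9)·R2: [0, 0, -194/9, 236/9]
R4 ← R4 − (97/110)·R3: [0, 0, 0, 1647/55]
4 nonzero rows, so rank(M) = 4.
M has 4 columns; by rank–nullity, nullity = 4 − 4 = 0.

0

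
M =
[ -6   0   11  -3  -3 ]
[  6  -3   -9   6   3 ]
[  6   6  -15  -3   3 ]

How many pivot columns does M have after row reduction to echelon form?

2

Row reduce to echelon form.
R2 ← R2 + R1: [0, -3, 2, 3, 0]
R3 ← R3 + R1: [0, 6, -4, -6, 0]
R3 ← R3 + (2)·R2: [0, 0, 0, 0, 0]
Echelon form has 2 nonzero rows, so rank(M) = 2.
Each nonzero row contributes one pivot column: 2 pivot columns.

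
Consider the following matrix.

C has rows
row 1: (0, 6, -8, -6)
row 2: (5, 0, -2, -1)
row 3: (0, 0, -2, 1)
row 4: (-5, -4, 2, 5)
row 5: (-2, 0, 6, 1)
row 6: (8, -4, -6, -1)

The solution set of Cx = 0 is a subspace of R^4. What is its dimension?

Row reduce to echelon form.
Swap R1 ↔ R2
R4 ← R4 + R1: [0, -4, 0, 4]
R5 ← R5 + (2/5)·R1: [0, 0, 26/5, 3/5]
R6 ← R6 − (8/5)·R1: [0, -4, -14/5, 3/5]
R4 ← R4 + (2/3)·R2: [0, 0, -16/3, 0]
R6 ← R6 + (2/3)·R2: [0, 0, -122/15, -17/5]
R4 ← R4 − (8/3)·R3: [0, 0, 0, -8/3]
R5 ← R5 + (13/5)·R3: [0, 0, 0, 16/5]
R6 ← R6 − (61/15)·R3: [0, 0, 0, -112/15]
R5 ← R5 + (6/5)·R4: [0, 0, 0, 0]
R6 ← R6 − (14/5)·R4: [0, 0, 0, 0]
4 nonzero rows, so rank(C) = 4.
C has 4 columns; by rank–nullity, nullity = 4 − 4 = 0.

0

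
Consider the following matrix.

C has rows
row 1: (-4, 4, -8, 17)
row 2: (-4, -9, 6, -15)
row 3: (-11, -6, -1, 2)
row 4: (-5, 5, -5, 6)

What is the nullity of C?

Row reduce to echelon form.
R2 ← R2 − R1: [0, -13, 14, -32]
R3 ← R3 − (11/4)·R1: [0, -17, 21, -179/4]
R4 ← R4 − (5/4)·R1: [0, 0, 5, -61/4]
R3 ← R3 − (17/13)·R2: [0, 0, 35/13, -151/52]
R4 ← R4 − (13/7)·R3: [0, 0, 0, -69/7]
4 nonzero rows, so rank(C) = 4.
C has 4 columns; by rank–nullity, nullity = 4 − 4 = 0.

0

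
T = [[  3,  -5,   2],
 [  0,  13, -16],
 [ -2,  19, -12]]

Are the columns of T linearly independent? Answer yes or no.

yes

Row reduce T to echelon form.
R3 ← R3 + (2/3)·R1: [0, 47/3, -32/3]
R3 ← R3 − (47/39)·R2: [0, 0, 112/13]
3 pivots among 3 columns.
Every column is a pivot column, so the columns are linearly independent.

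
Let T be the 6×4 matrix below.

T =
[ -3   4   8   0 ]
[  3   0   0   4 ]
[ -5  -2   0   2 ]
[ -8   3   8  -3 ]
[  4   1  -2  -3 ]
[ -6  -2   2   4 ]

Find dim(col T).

Row reduce to echelon form.
R2 ← R2 + R1: [0, 4, 8, 4]
R3 ← R3 − (5/3)·R1: [0, -26/3, -40/3, 2]
R4 ← R4 − (8/3)·R1: [0, -23/3, -40/3, -3]
R5 ← R5 + (4/3)·R1: [0, 19/3, 26/3, -3]
R6 ← R6 − (2)·R1: [0, -10, -14, 4]
R3 ← R3 + (13/6)·R2: [0, 0, 4, 32/3]
R4 ← R4 + (23/12)·R2: [0, 0, 2, 14/3]
R5 ← R5 − (19/12)·R2: [0, 0, -4, -28/3]
R6 ← R6 + (5/2)·R2: [0, 0, 6, 14]
R4 ← R4 − (1/2)·R3: [0, 0, 0, -2/3]
R5 ← R5 + R3: [0, 0, 0, 4/3]
R6 ← R6 − (3/2)·R3: [0, 0, 0, -2]
R5 ← R5 + (2)·R4: [0, 0, 0, 0]
R6 ← R6 − (3)·R4: [0, 0, 0, 0]
Echelon form has 4 nonzero rows, so rank(T) = 4.
The column space has dimension equal to the rank: 4.

4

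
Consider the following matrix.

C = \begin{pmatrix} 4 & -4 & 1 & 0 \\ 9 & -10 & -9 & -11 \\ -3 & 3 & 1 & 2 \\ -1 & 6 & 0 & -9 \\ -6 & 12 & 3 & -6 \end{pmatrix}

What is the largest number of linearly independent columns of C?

Row reduce to echelon form.
R2 ← R2 − (9/4)·R1: [0, -1, -45/4, -11]
R3 ← R3 + (3/4)·R1: [0, 0, 7/4, 2]
R4 ← R4 + (1/4)·R1: [0, 5, 1/4, -9]
R5 ← R5 + (3/2)·R1: [0, 6, 9/2, -6]
R4 ← R4 + (5)·R2: [0, 0, -56, -64]
R5 ← R5 + (6)·R2: [0, 0, -63, -72]
R4 ← R4 + (32)·R3: [0, 0, 0, 0]
R5 ← R5 + (36)·R3: [0, 0, 0, 0]
Echelon form has 3 nonzero rows, so rank(C) = 3.
The rank gives the maximum number of linearly independent columns: 3.

3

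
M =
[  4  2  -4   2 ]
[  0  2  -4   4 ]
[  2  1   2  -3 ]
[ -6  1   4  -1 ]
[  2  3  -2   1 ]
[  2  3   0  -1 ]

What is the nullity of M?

1

Row reduce to echelon form.
R3 ← R3 − (1/2)·R1: [0, 0, 4, -4]
R4 ← R4 + (3/2)·R1: [0, 4, -2, 2]
R5 ← R5 − (1/2)·R1: [0, 2, 0, 0]
R6 ← R6 − (1/2)·R1: [0, 2, 2, -2]
R4 ← R4 − (2)·R2: [0, 0, 6, -6]
R5 ← R5 − R2: [0, 0, 4, -4]
R6 ← R6 − R2: [0, 0, 6, -6]
R4 ← R4 − (3/2)·R3: [0, 0, 0, 0]
R5 ← R5 − R3: [0, 0, 0, 0]
R6 ← R6 − (3/2)·R3: [0, 0, 0, 0]
3 nonzero rows, so rank(M) = 3.
M has 4 columns; by rank–nullity, nullity = 4 − 3 = 1.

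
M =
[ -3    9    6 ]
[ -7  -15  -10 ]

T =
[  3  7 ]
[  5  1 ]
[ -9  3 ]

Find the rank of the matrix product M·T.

First compute MT:
[[-18,   6],
 [ -6, -94]]
Now row reduce the product.
R2 ← R2 − (1/3)·R1: [0, -96]
2 nonzero rows, so rank(MT) = 2.

2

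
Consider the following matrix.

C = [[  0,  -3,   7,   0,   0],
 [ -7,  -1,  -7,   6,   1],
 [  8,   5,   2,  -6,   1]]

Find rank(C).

Row reduce to echelon form.
Swap R1 ↔ R2
R3 ← R3 + (8/7)·R1: [0, 27/7, -6, 6/7, 15/7]
R3 ← R3 + (9/7)·R2: [0, 0, 3, 6/7, 15/7]
Echelon form has 3 nonzero rows, so rank(C) = 3.

3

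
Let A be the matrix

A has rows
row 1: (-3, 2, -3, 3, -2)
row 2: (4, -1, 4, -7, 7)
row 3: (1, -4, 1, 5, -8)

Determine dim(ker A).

3

Row reduce to echelon form.
R2 ← R2 + (4/3)·R1: [0, 5/3, 0, -3, 13/3]
R3 ← R3 + (1/3)·R1: [0, -10/3, 0, 6, -26/3]
R3 ← R3 + (2)·R2: [0, 0, 0, 0, 0]
2 nonzero rows, so rank(A) = 2.
A has 5 columns; by rank–nullity, nullity = 5 − 2 = 3.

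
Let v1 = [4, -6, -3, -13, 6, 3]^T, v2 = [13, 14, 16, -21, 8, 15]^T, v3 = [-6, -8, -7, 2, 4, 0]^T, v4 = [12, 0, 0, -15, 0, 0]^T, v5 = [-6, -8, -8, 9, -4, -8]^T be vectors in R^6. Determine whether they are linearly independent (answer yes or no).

no

Form the matrix with these vectors as rows and row reduce.
R2 ← R2 − (13/4)·R1: [0, 67/2, 103/4, 85/4, -23/2, 21/4]
R3 ← R3 + (3/2)·R1: [0, -17, -23/2, -35/2, 13, 9/2]
R4 ← R4 − (3)·R1: [0, 18, 9, 24, -18, -9]
R5 ← R5 + (3/2)·R1: [0, -17, -25/2, -21/2, 5, -7/2]
R3 ← R3 + (34/67)·R2: [0, 0, 105/67, -450/67, 480/67, 480/67]
R4 ← R4 − (36/67)·R2: [0, 0, -324/67, 843/67, -792/67, -792/67]
R5 ← R5 + (34/67)·R2: [0, 0, 38/67, 19/67, -56/67, -56/67]
R4 ← R4 + (108/35)·R3: [0, 0, 0, -57/7, 72/7, 72/7]
R5 ← R5 − (38/105)·R3: [0, 0, 0, 19/7, -24/7, -24/7]
R5 ← R5 + (1/3)·R4: [0, 0, 0, 0, 0, 0]
4 nonzero rows, so the 5 vectors span a space of dimension 4.
Since 4 < 5, the vectors are linearly dependent.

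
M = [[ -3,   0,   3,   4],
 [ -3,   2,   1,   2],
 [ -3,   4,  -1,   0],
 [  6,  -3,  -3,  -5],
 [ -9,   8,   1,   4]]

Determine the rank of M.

2

Row reduce to echelon form.
R2 ← R2 − R1: [0, 2, -2, -2]
R3 ← R3 − R1: [0, 4, -4, -4]
R4 ← R4 + (2)·R1: [0, -3, 3, 3]
R5 ← R5 − (3)·R1: [0, 8, -8, -8]
R3 ← R3 − (2)·R2: [0, 0, 0, 0]
R4 ← R4 + (3/2)·R2: [0, 0, 0, 0]
R5 ← R5 − (4)·R2: [0, 0, 0, 0]
Echelon form has 2 nonzero rows, so rank(M) = 2.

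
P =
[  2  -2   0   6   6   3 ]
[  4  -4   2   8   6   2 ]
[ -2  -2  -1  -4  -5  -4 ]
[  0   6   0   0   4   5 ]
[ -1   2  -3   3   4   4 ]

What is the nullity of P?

2

Row reduce to echelon form.
R2 ← R2 − (2)·R1: [0, 0, 2, -4, -6, -4]
R3 ← R3 + R1: [0, -4, -1, 2, 1, -1]
R5 ← R5 + (1/2)·R1: [0, 1, -3, 6, 7, 11/2]
Swap R2 ↔ R3
R4 ← R4 + (3/2)·R2: [0, 0, -3/2, 3, 11/2, 7/2]
R5 ← R5 + (1/4)·R2: [0, 0, -13/4, 13/2, 29/4, 21/4]
R4 ← R4 + (3/4)·R3: [0, 0, 0, 0, 1, 1/2]
R5 ← R5 + (13/8)·R3: [0, 0, 0, 0, -5/2, -5/4]
R5 ← R5 + (5/2)·R4: [0, 0, 0, 0, 0, 0]
4 nonzero rows, so rank(P) = 4.
P has 6 columns; by rank–nullity, nullity = 6 − 4 = 2.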